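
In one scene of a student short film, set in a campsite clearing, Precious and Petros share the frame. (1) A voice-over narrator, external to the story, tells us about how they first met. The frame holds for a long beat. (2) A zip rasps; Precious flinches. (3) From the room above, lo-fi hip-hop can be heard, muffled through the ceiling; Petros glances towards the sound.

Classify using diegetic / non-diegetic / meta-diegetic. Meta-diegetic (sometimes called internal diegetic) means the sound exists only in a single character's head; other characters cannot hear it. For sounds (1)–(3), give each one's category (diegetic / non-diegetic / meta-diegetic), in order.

(1) is non-diegetic: the narrator exists outside the story world, addressing only the audience.
(2) an in-world source (a zip); characters could hear it → diegetic.
Sound (3): the music has an off-screen but real-world source and a character hears it, so diegetic.

non-diegetic, diegetic, diegetic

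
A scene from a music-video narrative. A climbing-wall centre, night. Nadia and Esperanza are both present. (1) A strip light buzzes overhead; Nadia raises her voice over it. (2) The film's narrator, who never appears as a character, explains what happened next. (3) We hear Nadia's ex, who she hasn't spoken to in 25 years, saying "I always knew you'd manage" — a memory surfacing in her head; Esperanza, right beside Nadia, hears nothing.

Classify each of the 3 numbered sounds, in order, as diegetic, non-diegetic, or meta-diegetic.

diegetic, non-diegetic, meta-diegetic

Sound (1): a strip light is part of the location's real environment, so diegetic.
(2) is non-diegetic: the narrator exists outside the story world, addressing only the audience.
(3) is meta-diegetic: a remembered line, private to Nadia — not present in the room, not audible to Esperanza.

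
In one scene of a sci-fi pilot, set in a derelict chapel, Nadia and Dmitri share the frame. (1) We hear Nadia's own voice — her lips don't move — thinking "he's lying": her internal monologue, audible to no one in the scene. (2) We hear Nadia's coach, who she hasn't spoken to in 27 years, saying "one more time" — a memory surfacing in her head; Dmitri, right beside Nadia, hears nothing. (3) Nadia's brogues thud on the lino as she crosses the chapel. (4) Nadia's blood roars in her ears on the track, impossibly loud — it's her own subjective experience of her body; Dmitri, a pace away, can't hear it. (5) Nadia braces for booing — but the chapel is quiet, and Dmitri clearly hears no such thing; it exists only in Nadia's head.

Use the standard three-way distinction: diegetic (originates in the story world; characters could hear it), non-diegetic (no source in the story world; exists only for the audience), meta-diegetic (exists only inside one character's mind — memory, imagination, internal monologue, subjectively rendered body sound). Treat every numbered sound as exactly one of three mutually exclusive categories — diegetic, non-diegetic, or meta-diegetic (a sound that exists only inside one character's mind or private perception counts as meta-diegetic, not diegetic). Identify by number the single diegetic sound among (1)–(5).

Sound (1): Nadia's thought-voice: a private mental sound no other character can hear, so meta-diegetic.
Sound (2): it's Nadia's recollection rendered as sound; the other character can't hear it, so meta-diegetic.
(3) is diegetic: it's the physical sound of Nadia moving in the space.
(4) is meta-diegetic: point-of-audition from inside Nadia's body; not a sound in the room.
(5) Nadia alone 'hears' it — an imagined sound, not present in the space → meta-diegetic.
Only (3) is diegetic.

3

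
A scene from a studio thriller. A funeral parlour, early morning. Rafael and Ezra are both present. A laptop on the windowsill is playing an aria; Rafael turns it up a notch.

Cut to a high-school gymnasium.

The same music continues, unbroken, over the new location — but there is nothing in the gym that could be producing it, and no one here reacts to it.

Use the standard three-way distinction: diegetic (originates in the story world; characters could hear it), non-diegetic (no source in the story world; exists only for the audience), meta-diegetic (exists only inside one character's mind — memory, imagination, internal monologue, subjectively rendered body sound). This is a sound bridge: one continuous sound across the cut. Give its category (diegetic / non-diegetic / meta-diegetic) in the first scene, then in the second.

Scene one: a laptop is an on-screen source and Rafael reacts to it → diegetic.
Scene two: there is no source in the gym and no one hears it — it's now underscore → non-diegetic.

diegetic, non-diegetic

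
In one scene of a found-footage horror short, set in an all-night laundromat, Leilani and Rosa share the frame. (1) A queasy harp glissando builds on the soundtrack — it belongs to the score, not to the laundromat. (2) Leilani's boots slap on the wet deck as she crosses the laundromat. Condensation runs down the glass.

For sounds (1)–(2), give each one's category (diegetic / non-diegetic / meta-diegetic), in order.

(1) is non-diegetic: nothing in the laundromat produces it and the characters don't hear it — pure soundtrack.
Sound (2): a character's body making contact with the set — an in-world sound, so diegetic.

non-diegetic, diegetic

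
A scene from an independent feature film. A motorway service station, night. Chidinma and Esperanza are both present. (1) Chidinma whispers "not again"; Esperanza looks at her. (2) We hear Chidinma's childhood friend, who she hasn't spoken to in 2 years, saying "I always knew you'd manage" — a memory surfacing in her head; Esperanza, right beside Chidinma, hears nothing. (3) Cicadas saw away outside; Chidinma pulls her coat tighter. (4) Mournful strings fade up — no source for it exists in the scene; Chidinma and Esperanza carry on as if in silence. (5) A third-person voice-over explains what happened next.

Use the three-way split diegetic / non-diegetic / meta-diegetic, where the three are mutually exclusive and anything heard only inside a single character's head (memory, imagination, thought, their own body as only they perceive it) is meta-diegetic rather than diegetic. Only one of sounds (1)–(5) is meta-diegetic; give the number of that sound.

(1) is diegetic: Chidinma is a character speaking aloud in the scene.
(2) it's Chidinma's recollection rendered as sound; the other character can't hear it → meta-diegetic.
Sound (3): ambient/room sound belonging to the story's physical space, so diegetic.
(4) is non-diegetic: nothing in the forecourt produces it and the characters don't hear it — pure soundtrack.
Sound (5): the narrator exists outside the story world, addressing only the audience, so non-diegetic.
Only (2) is meta-diegetic.

2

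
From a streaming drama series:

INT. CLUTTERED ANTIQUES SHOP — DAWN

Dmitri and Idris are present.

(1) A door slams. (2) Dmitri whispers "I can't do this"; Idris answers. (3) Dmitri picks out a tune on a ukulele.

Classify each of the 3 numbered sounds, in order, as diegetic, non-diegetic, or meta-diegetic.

diegetic, diegetic, diegetic

(1) the sound comes from a door physically present in the location → diegetic.
(2) is diegetic: on-screen dialogue — Dmitri speaks and Idris is there to hear.
(3) a character is playing a ukulele on screen → diegetic.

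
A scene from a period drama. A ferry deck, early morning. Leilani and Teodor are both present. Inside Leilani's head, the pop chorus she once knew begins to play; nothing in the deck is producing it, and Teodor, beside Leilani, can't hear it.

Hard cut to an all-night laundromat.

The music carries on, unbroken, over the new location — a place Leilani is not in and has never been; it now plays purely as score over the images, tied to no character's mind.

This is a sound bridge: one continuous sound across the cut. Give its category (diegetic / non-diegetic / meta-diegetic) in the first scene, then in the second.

meta-diegetic, non-diegetic

Scene one: the music exists only inside Leilani's mind; Teodor can't hear it → meta-diegetic.
Scene two: it's detached from Leilani entirely and plays over unrelated images with no in-world source — conventional underscore → non-diegetic.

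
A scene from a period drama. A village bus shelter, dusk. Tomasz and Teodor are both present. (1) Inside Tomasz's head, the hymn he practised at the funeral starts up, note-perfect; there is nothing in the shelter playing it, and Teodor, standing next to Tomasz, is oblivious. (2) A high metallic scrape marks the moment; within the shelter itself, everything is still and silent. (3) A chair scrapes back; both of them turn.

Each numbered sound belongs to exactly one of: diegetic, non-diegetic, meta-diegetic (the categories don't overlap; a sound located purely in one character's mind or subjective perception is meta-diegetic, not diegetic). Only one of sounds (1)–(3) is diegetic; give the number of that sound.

Sound (1): the music is a memory playing inside Tomasz's mind alone; no real-world source, Teodor can't hear it, so meta-diegetic.
(2) an editorial stinger — it belongs to the cut, not the story world → non-diegetic.
(3) is diegetic: an in-world source (a chair); characters could hear it.
Only (3) is diegetic.

3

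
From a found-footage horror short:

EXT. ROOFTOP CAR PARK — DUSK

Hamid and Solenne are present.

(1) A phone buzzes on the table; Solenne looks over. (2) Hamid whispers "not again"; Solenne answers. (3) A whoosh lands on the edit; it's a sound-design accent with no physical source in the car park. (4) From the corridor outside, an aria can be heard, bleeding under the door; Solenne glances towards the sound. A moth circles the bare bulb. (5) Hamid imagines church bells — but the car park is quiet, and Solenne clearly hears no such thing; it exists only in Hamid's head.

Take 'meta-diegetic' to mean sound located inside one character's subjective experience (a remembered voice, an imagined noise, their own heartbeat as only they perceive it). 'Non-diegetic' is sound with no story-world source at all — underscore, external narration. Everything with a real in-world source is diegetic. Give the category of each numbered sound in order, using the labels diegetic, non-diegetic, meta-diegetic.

diegetic, diegetic, non-diegetic, diegetic, meta-diegetic

Sound (1): the sound comes from a phone physically present in the location, so diegetic.
(2) spoken by a character present in the story world → diegetic.
(3) it's a sound-design accent with no in-world source; no one in the scene can hear it → non-diegetic.
(4) it's coming from the corridor outside — a location within the story world — and Solenne reacts → diegetic.
(5) is meta-diegetic: subjective to Hamid: the car park is silent and Solenne hears nothing.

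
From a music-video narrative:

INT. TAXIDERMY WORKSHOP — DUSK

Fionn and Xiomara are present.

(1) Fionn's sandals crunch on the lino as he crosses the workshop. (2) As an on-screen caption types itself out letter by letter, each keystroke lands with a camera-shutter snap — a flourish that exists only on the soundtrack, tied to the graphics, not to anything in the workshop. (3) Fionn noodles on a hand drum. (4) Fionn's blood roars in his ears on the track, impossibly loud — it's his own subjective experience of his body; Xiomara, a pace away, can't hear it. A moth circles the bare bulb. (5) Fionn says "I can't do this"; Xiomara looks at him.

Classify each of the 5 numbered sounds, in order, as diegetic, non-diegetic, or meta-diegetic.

diegetic, non-diegetic, diegetic, meta-diegetic, diegetic

(1) a character's body making contact with the set — an in-world sound → diegetic.
(2) is non-diegetic: the caption isn't part of the story world, so neither is the sound tied to it.
(3) is diegetic: a character is playing a hand drum on screen.
(4) is meta-diegetic: point-of-audition from inside Fionn's body; not a sound in the room.
Sound (5): on-screen dialogue — Fionn speaks and Xiomara is there to hear, so diegetic.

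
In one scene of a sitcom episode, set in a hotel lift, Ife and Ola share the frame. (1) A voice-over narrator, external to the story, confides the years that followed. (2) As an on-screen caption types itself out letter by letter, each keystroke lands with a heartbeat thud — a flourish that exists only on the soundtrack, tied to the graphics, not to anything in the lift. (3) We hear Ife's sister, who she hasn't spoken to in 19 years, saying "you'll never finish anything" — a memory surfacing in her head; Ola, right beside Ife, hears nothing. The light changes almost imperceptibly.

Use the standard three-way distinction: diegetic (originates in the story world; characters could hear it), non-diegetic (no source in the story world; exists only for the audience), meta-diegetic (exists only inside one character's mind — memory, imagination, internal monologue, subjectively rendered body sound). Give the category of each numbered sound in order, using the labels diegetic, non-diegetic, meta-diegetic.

non-diegetic, non-diegetic, meta-diegetic

(1) is non-diegetic: external voice-over — not a character, not heard by anyone in the scene.
Sound (2): the caption isn't part of the story world, so neither is the sound tied to it, so non-diegetic.
(3) is meta-diegetic: it's Ife's recollection rendered as sound; the other character can't hear it.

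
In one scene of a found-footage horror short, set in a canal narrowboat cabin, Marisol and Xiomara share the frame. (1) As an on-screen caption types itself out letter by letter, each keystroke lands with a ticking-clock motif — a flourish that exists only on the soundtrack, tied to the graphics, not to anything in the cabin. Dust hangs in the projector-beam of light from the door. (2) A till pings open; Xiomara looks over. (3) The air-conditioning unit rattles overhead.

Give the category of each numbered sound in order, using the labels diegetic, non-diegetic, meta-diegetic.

non-diegetic, diegetic, diegetic

Sound (1): sound married to a title/caption — outside the diegesis by definition, so non-diegetic.
(2) is diegetic: an in-world source (a till); characters could hear it.
(3) is diegetic: the air-conditioning unit is part of the location's real environment.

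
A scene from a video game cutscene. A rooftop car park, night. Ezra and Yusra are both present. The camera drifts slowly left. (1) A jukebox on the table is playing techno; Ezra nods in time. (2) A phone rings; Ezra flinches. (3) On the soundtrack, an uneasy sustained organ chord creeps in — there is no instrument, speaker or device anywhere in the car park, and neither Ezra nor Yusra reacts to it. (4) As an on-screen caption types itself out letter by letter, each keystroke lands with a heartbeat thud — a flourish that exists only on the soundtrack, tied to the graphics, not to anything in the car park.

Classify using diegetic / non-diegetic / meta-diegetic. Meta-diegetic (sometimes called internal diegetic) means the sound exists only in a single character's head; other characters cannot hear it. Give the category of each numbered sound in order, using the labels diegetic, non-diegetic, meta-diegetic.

diegetic, diegetic, non-diegetic, non-diegetic

(1) source music from a jukebox, which exists in the story world → diegetic.
(2) the sound comes from a phone physically present in the location → diegetic.
(3) nothing in the car park produces it and the characters don't hear it — pure soundtrack → non-diegetic.
(4) is non-diegetic: the caption isn't part of the story world, so neither is the sound tied to it.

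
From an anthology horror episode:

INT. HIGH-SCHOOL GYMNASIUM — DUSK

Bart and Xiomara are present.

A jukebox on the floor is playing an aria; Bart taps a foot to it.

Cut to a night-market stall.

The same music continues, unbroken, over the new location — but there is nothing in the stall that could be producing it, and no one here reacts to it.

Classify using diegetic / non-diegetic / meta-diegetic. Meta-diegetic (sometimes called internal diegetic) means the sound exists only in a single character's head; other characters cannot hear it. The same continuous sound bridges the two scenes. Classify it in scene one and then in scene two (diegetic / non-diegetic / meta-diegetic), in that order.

diegetic, non-diegetic

Scene one: a jukebox is an on-screen source and Bart reacts to it → diegetic.
Scene two: there is no source in the stall and no one hears it — it's now underscore → non-diegetic.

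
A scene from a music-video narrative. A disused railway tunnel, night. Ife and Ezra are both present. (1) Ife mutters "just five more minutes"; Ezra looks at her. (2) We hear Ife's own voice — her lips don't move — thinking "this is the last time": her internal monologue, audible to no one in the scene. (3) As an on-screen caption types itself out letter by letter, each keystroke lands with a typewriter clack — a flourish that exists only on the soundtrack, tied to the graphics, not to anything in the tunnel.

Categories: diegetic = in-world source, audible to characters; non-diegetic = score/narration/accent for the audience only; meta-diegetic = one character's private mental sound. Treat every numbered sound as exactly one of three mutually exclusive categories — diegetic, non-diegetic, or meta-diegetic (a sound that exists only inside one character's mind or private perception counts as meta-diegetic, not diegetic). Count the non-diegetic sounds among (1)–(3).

1

(1) Ife is a character speaking aloud in the scene → diegetic.
(2) it's Ife's unspoken thought, heard only by the audience via her subjectivity → meta-diegetic.
Sound (3): sound married to a title/caption — outside the diegesis by definition, so non-diegetic.
Non-diegetic: (3) — that's 1.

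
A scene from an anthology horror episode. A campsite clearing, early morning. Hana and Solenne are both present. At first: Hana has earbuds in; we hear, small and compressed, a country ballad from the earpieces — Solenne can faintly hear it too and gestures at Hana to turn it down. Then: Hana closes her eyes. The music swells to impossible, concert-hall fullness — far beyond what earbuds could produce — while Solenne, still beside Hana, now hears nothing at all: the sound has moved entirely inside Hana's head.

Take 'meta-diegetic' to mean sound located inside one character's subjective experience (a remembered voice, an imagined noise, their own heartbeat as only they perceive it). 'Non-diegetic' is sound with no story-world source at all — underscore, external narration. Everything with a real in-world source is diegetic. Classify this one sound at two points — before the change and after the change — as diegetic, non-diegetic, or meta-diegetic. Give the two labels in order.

diegetic, meta-diegetic

Before the change: the earbuds are a physical source both characters can hear → diegetic.
After the change: the music now exists only as Hana's subjective experience; Solenne can no longer hear it → meta-diegetic.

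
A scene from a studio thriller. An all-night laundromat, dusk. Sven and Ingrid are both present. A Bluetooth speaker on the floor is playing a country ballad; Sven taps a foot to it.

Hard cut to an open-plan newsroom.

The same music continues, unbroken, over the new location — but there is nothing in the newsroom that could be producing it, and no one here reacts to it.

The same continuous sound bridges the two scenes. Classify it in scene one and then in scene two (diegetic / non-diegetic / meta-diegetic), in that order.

Scene one: a Bluetooth speaker is an on-screen source and Sven reacts to it → diegetic.
Scene two: there is no source in the newsroom and no one hears it — it's now underscore → non-diegetic.

diegetic, non-diegetic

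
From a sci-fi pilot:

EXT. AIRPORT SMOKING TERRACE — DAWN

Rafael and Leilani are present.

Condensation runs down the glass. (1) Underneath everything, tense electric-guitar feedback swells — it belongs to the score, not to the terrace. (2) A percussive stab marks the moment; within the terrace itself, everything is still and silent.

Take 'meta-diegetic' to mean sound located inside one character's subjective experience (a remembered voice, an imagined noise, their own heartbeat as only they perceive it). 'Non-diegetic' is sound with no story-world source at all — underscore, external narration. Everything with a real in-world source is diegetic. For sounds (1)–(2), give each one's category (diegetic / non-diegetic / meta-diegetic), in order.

non-diegetic, non-diegetic

Sound (1): it has no source in the story world and no character can hear it — it's underscore, so non-diegetic.
Sound (2): an editorial stinger — it belongs to the cut, not the story world, so non-diegetic.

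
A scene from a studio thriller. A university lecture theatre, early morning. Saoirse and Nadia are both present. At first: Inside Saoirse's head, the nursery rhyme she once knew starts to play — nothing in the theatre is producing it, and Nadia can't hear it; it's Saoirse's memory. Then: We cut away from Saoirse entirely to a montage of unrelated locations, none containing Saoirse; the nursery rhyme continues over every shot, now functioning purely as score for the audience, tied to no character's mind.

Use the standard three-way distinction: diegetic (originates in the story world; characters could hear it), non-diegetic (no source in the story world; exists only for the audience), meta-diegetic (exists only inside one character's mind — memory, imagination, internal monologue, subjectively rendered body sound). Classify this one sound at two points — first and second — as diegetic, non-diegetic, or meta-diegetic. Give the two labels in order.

meta-diegetic, non-diegetic

First: the music lives inside Saoirse's mind alone; Nadia can't hear it → meta-diegetic.
Second: once it plays over shots Saoirse isn't in, detached from any character's subjectivity, it's conventional underscore → non-diegetic.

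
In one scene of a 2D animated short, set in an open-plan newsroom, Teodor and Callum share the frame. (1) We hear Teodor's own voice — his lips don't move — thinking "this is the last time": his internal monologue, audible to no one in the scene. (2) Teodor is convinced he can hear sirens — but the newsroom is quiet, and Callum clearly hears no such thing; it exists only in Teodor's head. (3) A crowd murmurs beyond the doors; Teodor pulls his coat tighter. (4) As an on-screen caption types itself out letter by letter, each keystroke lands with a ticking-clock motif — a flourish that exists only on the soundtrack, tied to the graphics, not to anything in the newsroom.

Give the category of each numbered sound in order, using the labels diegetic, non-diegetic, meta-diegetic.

Sound (1): internal monologue — inside Teodor's mind, not spoken into the scene, so meta-diegetic.
(2) subjective to Teodor: the newsroom is silent and Callum hears nothing → meta-diegetic.
(3) a crowd is part of the location's real environment → diegetic.
Sound (4): it accompanies on-screen graphics, not anything inside the story world, so non-diegetic.

meta-diegetic, meta-diegetic, diegetic, non-diegetic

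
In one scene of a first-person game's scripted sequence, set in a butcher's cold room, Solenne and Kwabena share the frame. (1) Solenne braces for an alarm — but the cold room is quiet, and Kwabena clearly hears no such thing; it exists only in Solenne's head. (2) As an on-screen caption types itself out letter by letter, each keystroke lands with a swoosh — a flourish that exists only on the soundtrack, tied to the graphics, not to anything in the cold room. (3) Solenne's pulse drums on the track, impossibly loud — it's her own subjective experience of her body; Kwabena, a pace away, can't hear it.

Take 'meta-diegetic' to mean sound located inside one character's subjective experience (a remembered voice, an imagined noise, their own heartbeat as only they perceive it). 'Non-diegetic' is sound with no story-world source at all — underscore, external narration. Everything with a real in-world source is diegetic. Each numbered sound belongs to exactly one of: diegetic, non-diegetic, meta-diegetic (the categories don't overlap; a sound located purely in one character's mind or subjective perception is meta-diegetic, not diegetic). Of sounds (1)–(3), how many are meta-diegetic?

Sound (1): the sound is imagined by Solenne; nothing in the story world is producing it and Kwabena can't hear it, so meta-diegetic.
Sound (2): the caption isn't part of the story world, so neither is the sound tied to it, so non-diegetic.
(3) is meta-diegetic: a subjective body sound — Solenne's private perception, inaudible to Kwabena.
Meta-diegetic: (1), (3) — that's 2.

2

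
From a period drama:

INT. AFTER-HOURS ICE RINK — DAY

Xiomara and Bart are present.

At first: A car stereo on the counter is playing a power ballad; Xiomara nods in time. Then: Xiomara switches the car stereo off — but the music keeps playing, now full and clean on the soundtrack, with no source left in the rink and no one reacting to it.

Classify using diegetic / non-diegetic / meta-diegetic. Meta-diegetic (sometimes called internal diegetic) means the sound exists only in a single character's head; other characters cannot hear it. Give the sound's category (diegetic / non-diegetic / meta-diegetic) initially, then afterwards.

diegetic, non-diegetic

Initially: a car stereo is a real in-scene source and Xiomara reacts to it → diegetic.
Afterwards: there is no longer any in-world source and no one can hear it — it has become underscore → non-diegetic.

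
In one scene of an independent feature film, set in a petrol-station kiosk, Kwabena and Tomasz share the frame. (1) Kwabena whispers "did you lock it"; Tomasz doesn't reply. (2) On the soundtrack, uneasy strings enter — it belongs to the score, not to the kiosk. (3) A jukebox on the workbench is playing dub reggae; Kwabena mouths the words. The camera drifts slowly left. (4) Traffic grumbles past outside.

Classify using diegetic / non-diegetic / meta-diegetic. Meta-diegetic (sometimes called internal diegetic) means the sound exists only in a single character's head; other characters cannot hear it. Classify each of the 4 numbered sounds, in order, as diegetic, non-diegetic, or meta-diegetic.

Sound (1): spoken by a character present in the story world, so diegetic.
Sound (2): nothing in the kiosk produces it and the characters don't hear it — pure soundtrack, so non-diegetic.
(3) is diegetic: source music from a jukebox, which exists in the story world.
Sound (4): ambient/room sound belonging to the story's physical space, so diegetic.

diegetic, non-diegetic, diegetic, diegetic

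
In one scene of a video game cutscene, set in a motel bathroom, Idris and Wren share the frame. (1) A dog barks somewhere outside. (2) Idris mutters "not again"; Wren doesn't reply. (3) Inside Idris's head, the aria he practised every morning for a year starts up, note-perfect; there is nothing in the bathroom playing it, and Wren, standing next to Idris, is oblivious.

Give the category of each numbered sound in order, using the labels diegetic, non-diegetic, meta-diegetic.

(1) a dog is a real object/event in the scene's world → diegetic.
Sound (2): on-screen dialogue — Idris speaks and Wren is there to hear, so diegetic.
(3) the music is a memory playing inside Idris's mind alone; no real-world source, Wren can't hear it → meta-diegetic.

diegetic, diegetic, meta-diegetic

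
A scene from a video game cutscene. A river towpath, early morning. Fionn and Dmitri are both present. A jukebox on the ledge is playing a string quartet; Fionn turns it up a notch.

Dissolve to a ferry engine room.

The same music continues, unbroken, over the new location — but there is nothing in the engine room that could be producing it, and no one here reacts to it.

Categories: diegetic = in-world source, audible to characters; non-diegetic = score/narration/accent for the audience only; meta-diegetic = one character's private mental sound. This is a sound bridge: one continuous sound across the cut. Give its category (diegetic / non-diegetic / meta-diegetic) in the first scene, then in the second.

diegetic, non-diegetic

Scene one: a jukebox is an on-screen source and Fionn reacts to it → diegetic.
Scene two: there is no source in the engine room and no one hears it — it's now underscore → non-diegetic.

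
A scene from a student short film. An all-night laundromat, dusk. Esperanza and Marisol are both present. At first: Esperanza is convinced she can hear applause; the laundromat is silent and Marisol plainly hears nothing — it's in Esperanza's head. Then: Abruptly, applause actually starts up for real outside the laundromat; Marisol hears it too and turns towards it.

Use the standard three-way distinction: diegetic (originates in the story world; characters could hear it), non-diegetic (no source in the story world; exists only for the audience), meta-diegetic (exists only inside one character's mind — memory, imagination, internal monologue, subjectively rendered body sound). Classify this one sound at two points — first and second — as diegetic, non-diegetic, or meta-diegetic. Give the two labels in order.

First: only Esperanza 'hears' it — imagined, in her mind → meta-diegetic.
Second: now there's a real external source and Marisol hears it too — in the story world → diegetic.

meta-diegetic, diegetic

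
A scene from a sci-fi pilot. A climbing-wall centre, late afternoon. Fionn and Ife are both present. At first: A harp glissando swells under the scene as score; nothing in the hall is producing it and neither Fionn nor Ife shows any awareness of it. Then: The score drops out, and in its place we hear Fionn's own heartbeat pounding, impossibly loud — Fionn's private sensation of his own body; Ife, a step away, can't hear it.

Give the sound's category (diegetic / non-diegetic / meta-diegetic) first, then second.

non-diegetic, meta-diegetic

First: underscore with no in-world source, inaudible to the characters → non-diegetic.
Second: the body sound is Fionn's subjective perception alone — Ife can't hear it → meta-diegetic.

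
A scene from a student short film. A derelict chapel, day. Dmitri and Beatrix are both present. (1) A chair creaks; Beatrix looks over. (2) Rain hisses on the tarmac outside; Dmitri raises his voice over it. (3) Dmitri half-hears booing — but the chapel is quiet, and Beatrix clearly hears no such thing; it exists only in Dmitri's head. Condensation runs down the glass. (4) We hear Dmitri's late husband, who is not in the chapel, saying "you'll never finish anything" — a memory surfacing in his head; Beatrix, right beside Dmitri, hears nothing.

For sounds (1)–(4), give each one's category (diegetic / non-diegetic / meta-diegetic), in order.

diegetic, diegetic, meta-diegetic, meta-diegetic

Sound (1): the sound comes from a chair physically present in the location, so diegetic.
(2) it's the actual ambient sound of the location → diegetic.
(3) Dmitri alone 'hears' it — an imagined sound, not present in the space → meta-diegetic.
(4) it's Dmitri's recollection rendered as sound; the other character can't hear it → meta-diegetic.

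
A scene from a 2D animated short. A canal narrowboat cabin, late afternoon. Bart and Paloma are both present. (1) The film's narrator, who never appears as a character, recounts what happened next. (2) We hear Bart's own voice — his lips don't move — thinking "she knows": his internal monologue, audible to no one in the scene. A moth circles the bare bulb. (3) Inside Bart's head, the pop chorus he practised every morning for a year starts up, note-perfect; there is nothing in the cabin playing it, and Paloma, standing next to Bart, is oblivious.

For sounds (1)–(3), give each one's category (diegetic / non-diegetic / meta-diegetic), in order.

non-diegetic, meta-diegetic, meta-diegetic

Sound (1): external voice-over — not a character, not heard by anyone in the scene, so non-diegetic.
Sound (2): internal monologue — inside Bart's mind, not spoken into the scene, so meta-diegetic.
(3) is meta-diegetic: it lives in Bart's subjectivity, not in the cabin.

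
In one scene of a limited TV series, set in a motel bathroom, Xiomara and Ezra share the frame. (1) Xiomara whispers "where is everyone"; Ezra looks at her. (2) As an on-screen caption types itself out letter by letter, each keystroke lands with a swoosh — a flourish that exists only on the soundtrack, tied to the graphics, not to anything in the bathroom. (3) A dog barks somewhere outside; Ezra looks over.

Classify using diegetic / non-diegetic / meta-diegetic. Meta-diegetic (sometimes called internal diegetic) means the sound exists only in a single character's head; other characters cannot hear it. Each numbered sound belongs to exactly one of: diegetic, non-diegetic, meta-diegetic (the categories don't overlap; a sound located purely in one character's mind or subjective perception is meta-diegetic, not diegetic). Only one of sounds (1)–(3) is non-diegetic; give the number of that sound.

2

(1) is diegetic: spoken by a character present in the story world.
(2) is non-diegetic: it accompanies on-screen graphics, not anything inside the story world.
(3) a dog is a real object/event in the scene's world → diegetic.
Only (2) is non-diegetic.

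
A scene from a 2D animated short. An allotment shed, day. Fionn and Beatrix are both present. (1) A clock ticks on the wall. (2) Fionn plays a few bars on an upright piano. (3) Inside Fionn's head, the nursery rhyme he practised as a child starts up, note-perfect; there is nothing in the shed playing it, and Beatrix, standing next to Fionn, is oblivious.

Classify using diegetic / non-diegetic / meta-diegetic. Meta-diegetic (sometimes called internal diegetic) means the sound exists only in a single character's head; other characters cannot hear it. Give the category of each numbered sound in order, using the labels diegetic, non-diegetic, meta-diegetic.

(1) an in-world source (a clock); characters could hear it → diegetic.
(2) is diegetic: a character is playing an upright piano on screen.
(3) remembered music, private to Fionn — Beatrix is oblivious because it isn't in the room → meta-diegetic.

diegetic, diegetic, meta-diegetic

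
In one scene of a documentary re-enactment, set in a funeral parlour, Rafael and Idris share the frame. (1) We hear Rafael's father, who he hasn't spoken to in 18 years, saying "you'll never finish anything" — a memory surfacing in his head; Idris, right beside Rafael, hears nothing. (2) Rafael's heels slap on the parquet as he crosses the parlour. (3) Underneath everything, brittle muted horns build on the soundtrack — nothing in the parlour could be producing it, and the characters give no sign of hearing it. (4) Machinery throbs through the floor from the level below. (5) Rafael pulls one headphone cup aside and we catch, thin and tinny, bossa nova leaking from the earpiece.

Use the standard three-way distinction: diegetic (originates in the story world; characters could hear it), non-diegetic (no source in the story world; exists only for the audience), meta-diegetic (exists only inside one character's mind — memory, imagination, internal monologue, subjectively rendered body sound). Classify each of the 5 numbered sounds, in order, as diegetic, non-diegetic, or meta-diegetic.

Sound (1): the voice is a memory playing only inside Rafael's mind; Idris can't hear it, so meta-diegetic.
(2) is diegetic: Rafael's footsteps are produced in the story world.
(3) is non-diegetic: it has no source in the story world and no character can hear it — it's underscore.
(4) ambient/room sound belonging to the story's physical space → diegetic.
Sound (5): the earpiece is a real device on Rafael's head — source music, so diegetic.

meta-diegetic, diegetic, non-diegetic, diegetic, diegetic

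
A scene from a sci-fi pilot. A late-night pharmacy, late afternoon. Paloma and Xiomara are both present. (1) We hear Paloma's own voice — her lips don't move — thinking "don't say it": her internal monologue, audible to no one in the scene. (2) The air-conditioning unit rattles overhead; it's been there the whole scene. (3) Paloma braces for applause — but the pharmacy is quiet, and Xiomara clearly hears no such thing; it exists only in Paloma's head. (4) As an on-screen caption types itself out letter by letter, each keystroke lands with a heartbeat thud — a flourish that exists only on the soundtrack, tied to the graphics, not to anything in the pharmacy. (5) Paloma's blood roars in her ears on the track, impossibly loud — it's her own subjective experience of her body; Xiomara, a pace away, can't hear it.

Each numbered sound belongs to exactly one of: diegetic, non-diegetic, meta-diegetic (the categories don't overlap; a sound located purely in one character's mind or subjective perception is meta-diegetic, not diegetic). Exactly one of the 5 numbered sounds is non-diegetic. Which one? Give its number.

(1) is meta-diegetic: Paloma's thought-voice: a private mental sound no other character can hear.
Sound (2): it's the actual ambient sound of the location, so diegetic.
(3) subjective to Paloma: the pharmacy is silent and Xiomara hears nothing → meta-diegetic.
(4) it accompanies on-screen graphics, not anything inside the story world → non-diegetic.
(5) point-of-audition from inside Paloma's body; not a sound in the room → meta-diegetic.
Only (4) is non-diegetic.

4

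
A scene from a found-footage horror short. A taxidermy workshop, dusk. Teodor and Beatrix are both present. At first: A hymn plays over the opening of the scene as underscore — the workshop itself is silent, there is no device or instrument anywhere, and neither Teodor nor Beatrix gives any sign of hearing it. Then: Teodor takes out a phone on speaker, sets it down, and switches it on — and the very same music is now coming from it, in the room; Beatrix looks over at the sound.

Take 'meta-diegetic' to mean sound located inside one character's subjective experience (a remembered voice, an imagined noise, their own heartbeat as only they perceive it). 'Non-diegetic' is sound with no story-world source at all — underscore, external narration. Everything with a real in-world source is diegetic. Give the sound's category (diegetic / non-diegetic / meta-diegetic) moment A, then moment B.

Moment A: no in-world source exists and no character can hear it — underscore → non-diegetic.
Moment B: a phone on speaker is now a real source in the story world and the characters hear it → diegetic.

non-diegetic, diegetic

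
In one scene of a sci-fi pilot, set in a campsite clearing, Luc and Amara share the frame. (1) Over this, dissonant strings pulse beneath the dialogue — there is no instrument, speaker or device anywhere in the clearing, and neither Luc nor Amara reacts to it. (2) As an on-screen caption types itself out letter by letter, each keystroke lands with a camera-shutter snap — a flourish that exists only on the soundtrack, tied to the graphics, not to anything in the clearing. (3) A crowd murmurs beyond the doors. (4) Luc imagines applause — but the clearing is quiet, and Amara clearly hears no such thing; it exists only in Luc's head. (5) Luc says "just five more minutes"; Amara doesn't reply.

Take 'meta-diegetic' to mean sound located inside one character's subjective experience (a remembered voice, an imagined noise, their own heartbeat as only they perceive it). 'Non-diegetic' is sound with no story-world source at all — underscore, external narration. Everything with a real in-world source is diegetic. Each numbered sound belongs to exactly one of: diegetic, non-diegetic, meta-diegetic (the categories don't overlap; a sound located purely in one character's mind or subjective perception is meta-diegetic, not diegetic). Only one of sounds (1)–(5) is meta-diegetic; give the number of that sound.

4

Sound (1): nothing in the clearing produces it and the characters don't hear it — pure soundtrack, so non-diegetic.
(2) sound married to a title/caption — outside the diegesis by definition → non-diegetic.
(3) it's the actual ambient sound of the location → diegetic.
(4) is meta-diegetic: subjective to Luc: the clearing is silent and Amara hears nothing.
(5) is diegetic: spoken by a character present in the story world.
Only (4) is meta-diegetic.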